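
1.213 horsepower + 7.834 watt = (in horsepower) 1.224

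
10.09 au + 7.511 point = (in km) 1.509e+09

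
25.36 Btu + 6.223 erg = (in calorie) 6395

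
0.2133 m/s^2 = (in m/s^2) 0.2133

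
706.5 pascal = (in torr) 5.299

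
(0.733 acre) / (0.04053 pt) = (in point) 5.881e+11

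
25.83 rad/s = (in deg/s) 1480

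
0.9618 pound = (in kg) 0.4363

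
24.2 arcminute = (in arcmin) 24.2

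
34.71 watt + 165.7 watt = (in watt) 200.4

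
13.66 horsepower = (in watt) 1.019e+04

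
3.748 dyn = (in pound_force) 8.426e-06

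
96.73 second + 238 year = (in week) 1.241e+04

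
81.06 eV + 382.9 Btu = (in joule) 4.04e+05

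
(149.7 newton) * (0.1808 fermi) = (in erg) 2.707e-07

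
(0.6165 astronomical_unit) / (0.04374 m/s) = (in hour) 5.857e+08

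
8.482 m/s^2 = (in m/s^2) 8.482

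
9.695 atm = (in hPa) 9823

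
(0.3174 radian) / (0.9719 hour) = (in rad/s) 9.072e-05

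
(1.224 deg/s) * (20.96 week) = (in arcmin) 9.31e+08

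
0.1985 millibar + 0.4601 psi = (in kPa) 3.192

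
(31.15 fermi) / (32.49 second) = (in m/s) 9.588e-16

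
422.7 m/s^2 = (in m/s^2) 422.7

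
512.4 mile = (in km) 824.6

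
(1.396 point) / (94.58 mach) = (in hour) 4.248e-12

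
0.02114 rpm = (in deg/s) 0.1268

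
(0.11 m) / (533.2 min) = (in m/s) 3.438e-06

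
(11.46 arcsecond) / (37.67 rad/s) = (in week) 2.439e-12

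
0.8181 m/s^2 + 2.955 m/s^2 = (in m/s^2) 3.773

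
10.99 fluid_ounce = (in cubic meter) 0.000325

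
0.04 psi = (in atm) 0.002722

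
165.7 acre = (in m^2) 6.706e+05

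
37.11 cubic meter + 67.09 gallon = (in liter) 3.736e+04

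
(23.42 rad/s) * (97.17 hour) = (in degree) 4.694e+08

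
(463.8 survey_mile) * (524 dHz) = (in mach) 1.149e+05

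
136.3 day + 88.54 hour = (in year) 0.3835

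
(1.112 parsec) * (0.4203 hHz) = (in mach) 4.235e+15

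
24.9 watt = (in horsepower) 0.03339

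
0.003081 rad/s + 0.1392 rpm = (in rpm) 0.1686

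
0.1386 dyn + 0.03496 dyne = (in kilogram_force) 1.77e-07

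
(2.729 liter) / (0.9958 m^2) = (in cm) 0.2741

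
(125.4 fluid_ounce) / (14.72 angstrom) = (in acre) 622.6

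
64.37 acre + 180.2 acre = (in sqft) 1.065e+07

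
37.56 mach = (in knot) 2.486e+04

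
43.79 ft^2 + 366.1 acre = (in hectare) 148.2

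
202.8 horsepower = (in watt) 1.512e+05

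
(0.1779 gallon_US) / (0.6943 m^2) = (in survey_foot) 0.003182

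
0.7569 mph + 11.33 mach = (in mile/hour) 8631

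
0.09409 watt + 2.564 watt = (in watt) 2.658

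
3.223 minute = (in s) 193.4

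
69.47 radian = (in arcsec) 1.433e+07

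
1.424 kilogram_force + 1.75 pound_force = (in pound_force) 4.889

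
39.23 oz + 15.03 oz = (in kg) 1.538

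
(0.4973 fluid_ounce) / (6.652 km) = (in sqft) 2.38e-08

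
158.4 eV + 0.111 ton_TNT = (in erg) 4.644e+15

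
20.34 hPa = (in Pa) 2034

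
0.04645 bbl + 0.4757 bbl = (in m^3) 0.08302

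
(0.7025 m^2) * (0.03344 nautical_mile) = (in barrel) 273.6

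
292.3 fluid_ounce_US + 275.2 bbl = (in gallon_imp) 9626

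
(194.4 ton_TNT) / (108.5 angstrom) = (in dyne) 7.496e+24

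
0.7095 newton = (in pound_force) 0.1595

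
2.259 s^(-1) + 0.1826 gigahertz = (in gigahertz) 0.1826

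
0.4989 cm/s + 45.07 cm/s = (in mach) 0.001338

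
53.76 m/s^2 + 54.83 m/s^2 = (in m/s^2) 108.6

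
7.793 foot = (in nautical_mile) 0.001283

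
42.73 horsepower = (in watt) 3.186e+04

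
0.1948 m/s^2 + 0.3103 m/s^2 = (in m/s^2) 0.5051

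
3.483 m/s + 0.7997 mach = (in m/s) 275.8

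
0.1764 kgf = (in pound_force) 0.3889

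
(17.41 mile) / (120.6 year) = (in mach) 2.164e-08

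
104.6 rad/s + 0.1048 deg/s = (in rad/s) 104.6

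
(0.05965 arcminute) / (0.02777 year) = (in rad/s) 1.981e-11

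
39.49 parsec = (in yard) 1.333e+18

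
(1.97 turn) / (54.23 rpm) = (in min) 0.03633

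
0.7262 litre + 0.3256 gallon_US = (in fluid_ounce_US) 66.23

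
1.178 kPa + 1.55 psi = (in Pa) 1.186e+04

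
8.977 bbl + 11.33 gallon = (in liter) 1470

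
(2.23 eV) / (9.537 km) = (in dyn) 3.746e-18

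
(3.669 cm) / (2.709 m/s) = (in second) 0.01354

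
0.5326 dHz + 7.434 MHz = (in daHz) 7.434e+05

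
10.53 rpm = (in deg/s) 63.18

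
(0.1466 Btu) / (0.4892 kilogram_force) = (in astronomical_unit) 2.155e-10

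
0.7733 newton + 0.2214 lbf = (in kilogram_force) 0.1793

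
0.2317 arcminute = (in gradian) 0.004291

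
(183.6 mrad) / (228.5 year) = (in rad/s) 2.548e-11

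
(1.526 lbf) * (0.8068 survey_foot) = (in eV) 1.042e+19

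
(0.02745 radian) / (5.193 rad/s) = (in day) 6.118e-08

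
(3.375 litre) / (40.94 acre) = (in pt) 5.774e-05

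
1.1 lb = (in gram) 499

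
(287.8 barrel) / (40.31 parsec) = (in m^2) 3.679e-17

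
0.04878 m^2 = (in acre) 1.205e-05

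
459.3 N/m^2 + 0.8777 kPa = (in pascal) 1337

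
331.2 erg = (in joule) 3.312e-05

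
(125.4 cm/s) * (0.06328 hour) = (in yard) 312.4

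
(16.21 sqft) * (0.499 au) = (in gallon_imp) 2.473e+13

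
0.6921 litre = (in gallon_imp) 0.1522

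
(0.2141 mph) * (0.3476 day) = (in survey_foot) 9431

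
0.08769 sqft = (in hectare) 8.147e-07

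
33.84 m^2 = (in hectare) 0.003384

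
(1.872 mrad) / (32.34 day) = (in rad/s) 6.7e-10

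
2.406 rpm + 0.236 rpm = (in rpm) 2.642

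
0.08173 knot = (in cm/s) 4.205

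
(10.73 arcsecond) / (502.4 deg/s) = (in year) 1.881e-13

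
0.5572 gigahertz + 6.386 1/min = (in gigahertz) 0.5572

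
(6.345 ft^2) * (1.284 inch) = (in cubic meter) 0.01922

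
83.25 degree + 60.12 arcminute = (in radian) 1.47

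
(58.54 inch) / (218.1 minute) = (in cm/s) 0.01136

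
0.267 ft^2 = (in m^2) 0.02481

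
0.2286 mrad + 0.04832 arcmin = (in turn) 3.862e-05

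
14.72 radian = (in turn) 2.343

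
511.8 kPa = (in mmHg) 3839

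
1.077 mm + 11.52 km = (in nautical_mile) 6.22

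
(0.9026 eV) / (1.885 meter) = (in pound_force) 1.725e-20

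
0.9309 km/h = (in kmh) 0.9309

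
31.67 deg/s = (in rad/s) 0.5527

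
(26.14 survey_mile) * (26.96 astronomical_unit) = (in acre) 4.193e+13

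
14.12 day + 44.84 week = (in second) 2.834e+07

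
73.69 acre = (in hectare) 29.82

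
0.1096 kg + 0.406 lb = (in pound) 0.6476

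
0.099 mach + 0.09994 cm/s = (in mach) 0.099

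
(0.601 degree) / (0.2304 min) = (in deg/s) 0.04348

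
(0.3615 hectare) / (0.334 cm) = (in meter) 1.082e+06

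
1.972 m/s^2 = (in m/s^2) 1.972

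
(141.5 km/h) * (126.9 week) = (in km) 3.017e+06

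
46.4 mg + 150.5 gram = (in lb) 0.3319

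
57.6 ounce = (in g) 1633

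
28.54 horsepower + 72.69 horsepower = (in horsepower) 101.2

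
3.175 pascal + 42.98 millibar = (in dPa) 4.301e+04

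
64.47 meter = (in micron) 6.447e+07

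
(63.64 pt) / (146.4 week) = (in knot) 4.929e-10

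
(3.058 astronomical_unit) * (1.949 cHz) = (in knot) 1.733e+10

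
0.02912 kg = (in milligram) 2.912e+04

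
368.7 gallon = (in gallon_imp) 307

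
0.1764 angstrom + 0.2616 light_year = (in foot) 8.12e+15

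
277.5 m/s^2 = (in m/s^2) 277.5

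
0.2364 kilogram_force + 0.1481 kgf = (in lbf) 0.8477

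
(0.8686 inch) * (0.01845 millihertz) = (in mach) 1.195e-09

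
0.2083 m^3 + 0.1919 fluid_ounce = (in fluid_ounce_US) 7044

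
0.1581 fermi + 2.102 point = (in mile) 4.608e-07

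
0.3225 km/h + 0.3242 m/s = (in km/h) 1.49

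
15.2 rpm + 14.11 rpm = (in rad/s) 3.069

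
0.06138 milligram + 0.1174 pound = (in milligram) 5.325e+04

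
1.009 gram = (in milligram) 1009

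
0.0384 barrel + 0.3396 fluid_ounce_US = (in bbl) 0.03846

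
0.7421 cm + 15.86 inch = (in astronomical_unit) 2.742e-12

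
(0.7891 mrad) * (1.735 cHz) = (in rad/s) 1.369e-05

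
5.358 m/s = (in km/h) 19.29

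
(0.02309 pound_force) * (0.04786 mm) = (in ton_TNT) 1.175e-15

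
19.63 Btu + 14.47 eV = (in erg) 2.071e+11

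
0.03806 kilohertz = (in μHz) 3.806e+07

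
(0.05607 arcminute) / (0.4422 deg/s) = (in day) 2.446e-08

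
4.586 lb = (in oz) 73.38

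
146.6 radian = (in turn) 23.33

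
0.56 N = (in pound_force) 0.1259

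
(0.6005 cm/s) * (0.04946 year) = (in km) 9.366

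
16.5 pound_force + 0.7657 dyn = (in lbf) 16.5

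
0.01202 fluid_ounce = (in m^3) 3.555e-07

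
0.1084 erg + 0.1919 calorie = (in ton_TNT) 1.919e-10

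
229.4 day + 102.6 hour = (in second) 2.019e+07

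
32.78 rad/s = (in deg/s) 1878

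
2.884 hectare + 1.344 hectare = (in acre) 10.45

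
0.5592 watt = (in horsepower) 0.0007499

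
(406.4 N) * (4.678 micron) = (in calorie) 0.0004544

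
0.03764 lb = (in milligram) 1.707e+04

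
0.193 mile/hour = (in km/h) 0.3106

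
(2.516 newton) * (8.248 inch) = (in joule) 0.5271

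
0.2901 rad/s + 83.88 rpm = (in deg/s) 519.9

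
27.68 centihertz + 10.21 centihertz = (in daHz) 0.03789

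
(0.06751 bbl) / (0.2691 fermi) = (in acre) 9.856e+09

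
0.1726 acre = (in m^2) 698.5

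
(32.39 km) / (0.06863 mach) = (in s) 1386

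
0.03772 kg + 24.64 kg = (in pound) 54.41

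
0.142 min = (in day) 9.861e-05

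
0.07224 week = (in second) 4.369e+04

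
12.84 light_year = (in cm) 1.215e+19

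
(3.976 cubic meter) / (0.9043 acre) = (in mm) 1.086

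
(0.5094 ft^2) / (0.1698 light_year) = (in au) 1.969e-28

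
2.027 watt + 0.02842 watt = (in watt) 2.055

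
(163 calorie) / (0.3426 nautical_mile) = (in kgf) 0.1096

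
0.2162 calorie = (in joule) 0.9046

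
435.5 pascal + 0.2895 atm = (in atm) 0.2938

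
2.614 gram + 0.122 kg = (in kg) 0.1246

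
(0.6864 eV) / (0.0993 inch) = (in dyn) 4.36e-12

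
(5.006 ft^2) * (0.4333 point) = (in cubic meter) 7.109e-05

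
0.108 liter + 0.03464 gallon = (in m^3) 0.0002391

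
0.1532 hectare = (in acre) 0.3786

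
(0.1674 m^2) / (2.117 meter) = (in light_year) 8.358e-18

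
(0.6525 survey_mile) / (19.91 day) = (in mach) 1.793e-06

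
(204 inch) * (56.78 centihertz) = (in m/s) 2.942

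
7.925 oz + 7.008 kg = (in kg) 7.233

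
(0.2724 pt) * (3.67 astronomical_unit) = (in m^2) 5.276e+07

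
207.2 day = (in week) 29.6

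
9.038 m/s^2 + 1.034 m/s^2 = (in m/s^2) 10.07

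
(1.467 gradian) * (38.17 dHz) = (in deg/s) 5.04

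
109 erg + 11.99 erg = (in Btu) 1.147e-08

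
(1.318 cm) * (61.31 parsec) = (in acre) 6.161e+12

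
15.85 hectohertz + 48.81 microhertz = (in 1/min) 9.51e+04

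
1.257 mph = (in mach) 0.00165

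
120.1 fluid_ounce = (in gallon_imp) 0.7813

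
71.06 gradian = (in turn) 0.1777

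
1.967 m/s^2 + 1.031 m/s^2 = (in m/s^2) 2.998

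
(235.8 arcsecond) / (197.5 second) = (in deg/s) 0.0003316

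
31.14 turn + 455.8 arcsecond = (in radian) 195.7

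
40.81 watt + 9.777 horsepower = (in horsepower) 9.832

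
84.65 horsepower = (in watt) 6.312e+04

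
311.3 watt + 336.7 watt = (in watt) 648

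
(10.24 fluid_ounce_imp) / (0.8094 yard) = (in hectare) 3.931e-08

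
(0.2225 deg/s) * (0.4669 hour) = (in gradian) 415.5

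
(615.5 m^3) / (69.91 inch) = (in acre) 0.08565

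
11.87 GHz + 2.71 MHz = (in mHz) 1.187e+13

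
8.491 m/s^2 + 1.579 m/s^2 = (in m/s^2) 10.07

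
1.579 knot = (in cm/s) 81.23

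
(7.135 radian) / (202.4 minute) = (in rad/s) 0.0005875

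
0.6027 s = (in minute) 0.01005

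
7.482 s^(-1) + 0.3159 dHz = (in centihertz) 751.4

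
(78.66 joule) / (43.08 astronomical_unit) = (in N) 1.221e-11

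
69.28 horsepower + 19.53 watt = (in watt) 5.168e+04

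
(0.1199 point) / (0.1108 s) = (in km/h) 0.001374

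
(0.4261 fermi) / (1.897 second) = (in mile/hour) 5.025e-16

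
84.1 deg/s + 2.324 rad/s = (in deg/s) 217.3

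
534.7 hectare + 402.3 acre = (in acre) 1724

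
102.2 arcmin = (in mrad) 29.73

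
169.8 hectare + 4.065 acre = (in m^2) 1.714e+06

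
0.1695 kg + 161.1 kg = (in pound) 355.5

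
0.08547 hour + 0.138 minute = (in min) 5.266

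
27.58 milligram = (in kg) 2.758e-05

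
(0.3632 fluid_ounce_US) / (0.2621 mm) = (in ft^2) 0.4411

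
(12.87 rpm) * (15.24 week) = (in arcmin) 4.27e+10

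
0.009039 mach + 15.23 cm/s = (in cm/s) 323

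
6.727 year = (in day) 2455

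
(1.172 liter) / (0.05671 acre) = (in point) 0.01448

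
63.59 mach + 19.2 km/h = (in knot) 4.21e+04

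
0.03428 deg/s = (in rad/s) 0.0005983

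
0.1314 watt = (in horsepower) 0.0001762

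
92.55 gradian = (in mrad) 1454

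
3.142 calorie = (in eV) 8.205e+19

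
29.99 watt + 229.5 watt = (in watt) 259.5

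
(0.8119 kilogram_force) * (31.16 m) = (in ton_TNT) 5.93e-08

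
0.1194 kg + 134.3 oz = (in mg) 3.927e+06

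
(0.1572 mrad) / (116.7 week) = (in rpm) 2.127e-11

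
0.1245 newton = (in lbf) 0.02799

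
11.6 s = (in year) 3.678e-07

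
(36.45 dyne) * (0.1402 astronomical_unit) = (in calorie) 1.827e+06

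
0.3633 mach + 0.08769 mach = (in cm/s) 1.536e+04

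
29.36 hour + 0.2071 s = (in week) 0.1748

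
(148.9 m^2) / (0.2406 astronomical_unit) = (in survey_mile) 2.571e-12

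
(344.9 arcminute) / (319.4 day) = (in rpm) 3.472e-08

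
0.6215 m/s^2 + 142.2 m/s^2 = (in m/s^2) 142.8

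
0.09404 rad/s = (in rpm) 0.898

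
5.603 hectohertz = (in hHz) 5.603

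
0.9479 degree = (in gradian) 1.053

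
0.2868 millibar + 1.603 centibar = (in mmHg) 12.24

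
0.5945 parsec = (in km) 1.834e+13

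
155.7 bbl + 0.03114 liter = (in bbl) 155.7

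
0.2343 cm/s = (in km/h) 0.008435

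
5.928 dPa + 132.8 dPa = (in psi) 0.002012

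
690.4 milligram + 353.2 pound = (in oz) 5651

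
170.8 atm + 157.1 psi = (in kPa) 1.839e+04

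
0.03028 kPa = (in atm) 0.0002988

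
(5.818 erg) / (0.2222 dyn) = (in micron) 2.618e+05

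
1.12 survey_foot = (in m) 0.3414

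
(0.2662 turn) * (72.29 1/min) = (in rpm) 19.24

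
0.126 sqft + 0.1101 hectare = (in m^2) 1101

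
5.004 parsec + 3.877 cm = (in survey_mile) 9.594e+13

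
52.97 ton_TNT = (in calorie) 5.297e+10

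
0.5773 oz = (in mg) 1.637e+04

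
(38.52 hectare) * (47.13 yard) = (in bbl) 1.044e+08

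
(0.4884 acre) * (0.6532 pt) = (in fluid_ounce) 1.54e+04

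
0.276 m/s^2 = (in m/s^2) 0.276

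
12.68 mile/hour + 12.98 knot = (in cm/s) 1235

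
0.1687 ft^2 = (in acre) 3.873e-06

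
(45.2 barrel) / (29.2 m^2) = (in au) 1.645e-12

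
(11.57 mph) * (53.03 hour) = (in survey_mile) 613.6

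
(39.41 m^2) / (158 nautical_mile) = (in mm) 0.1347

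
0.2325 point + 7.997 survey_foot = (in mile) 0.001515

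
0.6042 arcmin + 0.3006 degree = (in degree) 0.3107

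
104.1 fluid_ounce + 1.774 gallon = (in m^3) 0.009794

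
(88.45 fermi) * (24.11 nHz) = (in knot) 4.145e-21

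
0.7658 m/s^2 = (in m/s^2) 0.7658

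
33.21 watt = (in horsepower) 0.04454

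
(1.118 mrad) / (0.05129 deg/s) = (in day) 1.445e-05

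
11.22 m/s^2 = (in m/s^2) 11.22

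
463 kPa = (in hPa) 4630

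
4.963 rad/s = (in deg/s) 284.4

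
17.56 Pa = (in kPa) 0.01756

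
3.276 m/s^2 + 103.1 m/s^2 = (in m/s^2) 106.4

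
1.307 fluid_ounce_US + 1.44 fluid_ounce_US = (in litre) 0.08124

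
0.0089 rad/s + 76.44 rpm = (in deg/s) 459.1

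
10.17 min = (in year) 1.935e-05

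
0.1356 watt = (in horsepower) 0.0001818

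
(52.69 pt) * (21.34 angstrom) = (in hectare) 3.967e-15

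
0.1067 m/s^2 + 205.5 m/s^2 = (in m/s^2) 205.6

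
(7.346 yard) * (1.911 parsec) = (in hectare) 3.961e+13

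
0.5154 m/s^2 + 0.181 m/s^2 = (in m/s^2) 0.6964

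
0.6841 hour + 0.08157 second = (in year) 7.81e-05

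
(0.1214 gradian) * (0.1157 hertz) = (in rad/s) 0.0002206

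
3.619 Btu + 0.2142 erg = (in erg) 3.818e+10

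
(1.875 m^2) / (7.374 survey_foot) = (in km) 0.0008342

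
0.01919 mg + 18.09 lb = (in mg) 8.205e+06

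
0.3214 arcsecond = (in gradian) 9.92e-05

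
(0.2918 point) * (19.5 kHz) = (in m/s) 2.007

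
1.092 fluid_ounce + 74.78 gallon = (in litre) 283.1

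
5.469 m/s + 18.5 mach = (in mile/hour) 1.41e+04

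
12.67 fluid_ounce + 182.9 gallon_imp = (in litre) 831.9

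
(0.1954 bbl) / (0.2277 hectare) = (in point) 0.03867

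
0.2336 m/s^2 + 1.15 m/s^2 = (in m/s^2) 1.384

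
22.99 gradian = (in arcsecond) 7.449e+04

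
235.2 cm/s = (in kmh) 8.467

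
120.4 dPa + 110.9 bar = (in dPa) 1.109e+08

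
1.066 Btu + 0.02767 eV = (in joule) 1125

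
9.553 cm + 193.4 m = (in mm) 1.935e+05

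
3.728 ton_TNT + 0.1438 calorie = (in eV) 9.735e+28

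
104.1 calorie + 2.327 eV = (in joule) 435.6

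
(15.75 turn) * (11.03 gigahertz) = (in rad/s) 1.092e+12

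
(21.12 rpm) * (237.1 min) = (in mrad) 3.146e+07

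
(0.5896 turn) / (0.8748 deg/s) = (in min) 4.044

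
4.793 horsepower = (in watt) 3574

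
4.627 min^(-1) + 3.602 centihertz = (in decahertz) 0.01131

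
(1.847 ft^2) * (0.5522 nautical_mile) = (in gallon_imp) 3.86e+04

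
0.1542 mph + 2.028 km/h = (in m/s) 0.6323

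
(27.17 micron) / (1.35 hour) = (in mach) 1.642e-11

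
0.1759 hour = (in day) 0.007329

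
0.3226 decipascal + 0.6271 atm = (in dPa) 6.354e+05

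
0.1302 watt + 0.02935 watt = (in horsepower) 0.000214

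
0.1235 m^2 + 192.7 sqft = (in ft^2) 194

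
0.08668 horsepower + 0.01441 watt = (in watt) 64.65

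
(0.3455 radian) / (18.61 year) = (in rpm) 5.622e-09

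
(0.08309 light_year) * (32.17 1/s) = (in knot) 4.916e+16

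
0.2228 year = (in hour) 1952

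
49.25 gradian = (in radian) 0.7736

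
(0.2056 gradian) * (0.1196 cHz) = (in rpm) 3.688e-05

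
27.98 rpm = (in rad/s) 2.93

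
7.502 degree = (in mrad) 130.9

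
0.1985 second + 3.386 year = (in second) 1.068e+08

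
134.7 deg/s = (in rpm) 22.45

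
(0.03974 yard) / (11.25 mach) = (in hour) 2.635e-09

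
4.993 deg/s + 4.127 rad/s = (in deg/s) 241.5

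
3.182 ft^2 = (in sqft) 3.182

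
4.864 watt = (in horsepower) 0.006523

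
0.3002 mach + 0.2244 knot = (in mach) 0.3005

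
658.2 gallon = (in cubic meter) 2.492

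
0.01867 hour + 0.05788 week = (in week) 0.05799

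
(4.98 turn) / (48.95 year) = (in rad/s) 2.027e-08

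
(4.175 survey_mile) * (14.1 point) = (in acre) 0.008259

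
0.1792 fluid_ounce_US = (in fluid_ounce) 0.1792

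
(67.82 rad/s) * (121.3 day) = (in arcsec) 1.466e+14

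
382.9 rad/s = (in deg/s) 2.194e+04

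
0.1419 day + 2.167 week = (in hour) 367.5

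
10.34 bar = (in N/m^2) 1.034e+06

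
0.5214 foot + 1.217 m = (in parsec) 4.459e-17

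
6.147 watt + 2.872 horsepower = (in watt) 2148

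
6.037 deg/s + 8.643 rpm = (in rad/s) 1.01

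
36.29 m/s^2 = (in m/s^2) 36.29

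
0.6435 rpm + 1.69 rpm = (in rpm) 2.333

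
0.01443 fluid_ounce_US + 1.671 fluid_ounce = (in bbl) 0.0003135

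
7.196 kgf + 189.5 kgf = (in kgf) 196.7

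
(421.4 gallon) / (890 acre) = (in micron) 0.4429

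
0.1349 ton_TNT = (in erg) 5.644e+15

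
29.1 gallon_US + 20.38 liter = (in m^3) 0.1305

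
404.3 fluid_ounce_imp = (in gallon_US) 3.035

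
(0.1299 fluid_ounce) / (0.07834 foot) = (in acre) 3.976e-08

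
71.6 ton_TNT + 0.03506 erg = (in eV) 1.87e+30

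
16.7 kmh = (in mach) 0.01362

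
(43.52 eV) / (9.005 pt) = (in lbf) 4.934e-16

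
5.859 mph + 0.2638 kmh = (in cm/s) 269.2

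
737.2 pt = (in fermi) 2.601e+14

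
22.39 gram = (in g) 22.39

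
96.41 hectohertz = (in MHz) 0.009641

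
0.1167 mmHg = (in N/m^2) 15.56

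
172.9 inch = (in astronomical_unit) 2.936e-11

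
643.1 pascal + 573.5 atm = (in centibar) 5.811e+04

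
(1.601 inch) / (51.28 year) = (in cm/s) 2.515e-09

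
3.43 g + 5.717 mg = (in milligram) 3436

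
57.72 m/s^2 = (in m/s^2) 57.72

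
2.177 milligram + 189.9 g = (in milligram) 1.899e+05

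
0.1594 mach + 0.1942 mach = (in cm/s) 1.204e+04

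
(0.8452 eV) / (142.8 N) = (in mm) 9.483e-19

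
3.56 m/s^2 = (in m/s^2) 3.56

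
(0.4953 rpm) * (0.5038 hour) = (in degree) 5390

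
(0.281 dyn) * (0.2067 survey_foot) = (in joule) 1.77e-07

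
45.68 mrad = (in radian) 0.04568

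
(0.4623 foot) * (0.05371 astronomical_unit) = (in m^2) 1.132e+09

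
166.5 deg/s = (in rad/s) 2.906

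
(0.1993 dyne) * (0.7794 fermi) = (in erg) 1.553e-14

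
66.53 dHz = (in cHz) 665.3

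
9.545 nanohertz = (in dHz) 9.545e-08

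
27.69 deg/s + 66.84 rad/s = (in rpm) 642.9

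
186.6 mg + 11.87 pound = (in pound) 11.87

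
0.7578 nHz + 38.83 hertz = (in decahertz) 3.883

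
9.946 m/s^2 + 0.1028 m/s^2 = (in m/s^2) 10.05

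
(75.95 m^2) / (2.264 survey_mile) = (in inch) 0.8207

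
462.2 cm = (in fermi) 4.622e+15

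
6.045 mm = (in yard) 0.006611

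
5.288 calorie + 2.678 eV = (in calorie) 5.288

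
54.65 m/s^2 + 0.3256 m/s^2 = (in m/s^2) 54.98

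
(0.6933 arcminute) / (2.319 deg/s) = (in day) 5.767e-08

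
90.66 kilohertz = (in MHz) 0.09066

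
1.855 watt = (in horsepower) 0.002488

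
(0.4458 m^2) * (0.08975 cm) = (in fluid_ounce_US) 13.53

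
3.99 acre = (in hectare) 1.615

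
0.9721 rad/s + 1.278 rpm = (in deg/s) 63.37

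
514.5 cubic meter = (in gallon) 1.359e+05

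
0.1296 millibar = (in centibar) 0.01296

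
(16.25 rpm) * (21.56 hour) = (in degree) 7.568e+06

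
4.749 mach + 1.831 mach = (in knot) 4355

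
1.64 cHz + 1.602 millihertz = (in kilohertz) 1.8e-05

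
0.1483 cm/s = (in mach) 4.355e-06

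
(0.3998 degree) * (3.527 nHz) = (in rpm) 2.35e-10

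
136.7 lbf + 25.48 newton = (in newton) 633.6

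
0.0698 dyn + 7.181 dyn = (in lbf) 1.63e-05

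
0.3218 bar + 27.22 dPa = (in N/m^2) 3.218e+04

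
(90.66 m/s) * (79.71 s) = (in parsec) 2.342e-13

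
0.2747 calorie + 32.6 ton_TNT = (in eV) 8.513e+29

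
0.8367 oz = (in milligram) 2.372e+04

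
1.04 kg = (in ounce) 36.68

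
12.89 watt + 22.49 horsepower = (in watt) 1.678e+04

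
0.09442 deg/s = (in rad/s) 0.001648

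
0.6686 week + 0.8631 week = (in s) 9.264e+05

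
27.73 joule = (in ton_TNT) 6.628e-09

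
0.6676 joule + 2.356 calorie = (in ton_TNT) 2.516e-09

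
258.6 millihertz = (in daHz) 0.02586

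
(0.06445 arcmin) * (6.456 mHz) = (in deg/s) 6.935e-06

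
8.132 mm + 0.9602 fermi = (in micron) 8132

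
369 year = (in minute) 1.939e+08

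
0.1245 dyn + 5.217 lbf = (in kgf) 2.366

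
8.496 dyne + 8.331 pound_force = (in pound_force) 8.331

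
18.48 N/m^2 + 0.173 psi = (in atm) 0.01195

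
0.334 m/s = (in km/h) 1.202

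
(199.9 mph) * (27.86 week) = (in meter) 1.506e+09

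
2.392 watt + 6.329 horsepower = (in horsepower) 6.332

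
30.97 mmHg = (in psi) 0.5989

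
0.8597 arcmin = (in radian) 0.0002501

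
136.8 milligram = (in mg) 136.8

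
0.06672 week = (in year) 0.00128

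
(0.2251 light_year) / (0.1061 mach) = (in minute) 9.825e+11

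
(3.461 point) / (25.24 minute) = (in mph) 1.803e-06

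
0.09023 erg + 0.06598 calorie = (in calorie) 0.06598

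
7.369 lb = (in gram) 3343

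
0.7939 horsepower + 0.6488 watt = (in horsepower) 0.7948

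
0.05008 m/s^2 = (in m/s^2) 0.05008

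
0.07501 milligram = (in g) 7.501e-05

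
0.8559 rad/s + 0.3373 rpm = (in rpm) 8.511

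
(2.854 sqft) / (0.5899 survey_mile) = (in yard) 0.0003054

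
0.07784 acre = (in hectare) 0.0315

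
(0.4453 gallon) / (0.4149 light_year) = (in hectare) 4.294e-23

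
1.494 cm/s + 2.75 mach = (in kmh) 3371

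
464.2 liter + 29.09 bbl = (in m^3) 5.089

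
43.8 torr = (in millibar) 58.4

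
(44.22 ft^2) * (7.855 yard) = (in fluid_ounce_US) 9.978e+05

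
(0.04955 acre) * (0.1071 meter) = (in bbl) 135.1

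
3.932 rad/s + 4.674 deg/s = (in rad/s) 4.014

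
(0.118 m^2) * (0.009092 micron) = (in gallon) 2.834e-07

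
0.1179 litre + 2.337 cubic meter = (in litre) 2337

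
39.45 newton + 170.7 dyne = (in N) 39.45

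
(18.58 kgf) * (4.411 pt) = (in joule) 0.2835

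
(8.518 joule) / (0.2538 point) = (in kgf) 9701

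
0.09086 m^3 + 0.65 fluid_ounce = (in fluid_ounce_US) 3073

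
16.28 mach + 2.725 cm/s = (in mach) 16.28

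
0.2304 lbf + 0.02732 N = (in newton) 1.052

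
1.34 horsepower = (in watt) 999.2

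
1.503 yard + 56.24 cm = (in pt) 5490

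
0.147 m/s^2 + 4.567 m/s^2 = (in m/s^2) 4.714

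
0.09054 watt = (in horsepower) 0.0001214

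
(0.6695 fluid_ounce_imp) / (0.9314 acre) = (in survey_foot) 1.656e-08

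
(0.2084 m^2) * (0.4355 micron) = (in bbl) 5.709e-07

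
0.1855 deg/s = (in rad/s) 0.003238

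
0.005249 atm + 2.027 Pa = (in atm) 0.005269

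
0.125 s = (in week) 2.067e-07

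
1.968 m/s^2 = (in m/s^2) 1.968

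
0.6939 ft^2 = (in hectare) 6.447e-06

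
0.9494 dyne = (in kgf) 9.681e-07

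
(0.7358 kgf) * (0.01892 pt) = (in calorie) 1.151e-05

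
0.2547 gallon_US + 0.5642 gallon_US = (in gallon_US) 0.8189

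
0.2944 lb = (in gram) 133.5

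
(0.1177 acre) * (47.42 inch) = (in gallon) 1.516e+05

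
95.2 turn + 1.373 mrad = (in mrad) 5.982e+05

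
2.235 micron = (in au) 1.494e-17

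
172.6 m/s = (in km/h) 621.4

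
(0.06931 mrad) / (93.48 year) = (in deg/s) 1.347e-12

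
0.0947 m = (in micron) 9.47e+04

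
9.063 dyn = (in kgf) 9.242e-06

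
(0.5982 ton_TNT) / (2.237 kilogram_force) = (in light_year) 1.206e-08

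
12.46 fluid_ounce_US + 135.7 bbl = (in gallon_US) 5699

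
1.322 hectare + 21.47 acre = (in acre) 24.74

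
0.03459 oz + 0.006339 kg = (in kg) 0.00732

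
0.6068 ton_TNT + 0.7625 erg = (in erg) 2.539e+16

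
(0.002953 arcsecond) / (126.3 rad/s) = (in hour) 3.149e-14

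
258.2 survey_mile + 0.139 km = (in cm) 4.157e+07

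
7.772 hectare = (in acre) 19.21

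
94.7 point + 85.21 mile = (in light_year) 1.449e-11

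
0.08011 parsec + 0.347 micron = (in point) 7.007e+18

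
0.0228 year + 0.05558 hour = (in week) 1.189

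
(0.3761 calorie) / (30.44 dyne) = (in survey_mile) 3.212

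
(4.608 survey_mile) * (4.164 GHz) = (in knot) 6.003e+13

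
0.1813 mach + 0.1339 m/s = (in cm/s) 6187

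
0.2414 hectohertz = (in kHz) 0.02414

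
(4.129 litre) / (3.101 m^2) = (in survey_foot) 0.004368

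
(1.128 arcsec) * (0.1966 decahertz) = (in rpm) 0.0001027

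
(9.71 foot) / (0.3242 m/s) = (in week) 1.509e-05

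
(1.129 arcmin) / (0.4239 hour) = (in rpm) 2.055e-06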